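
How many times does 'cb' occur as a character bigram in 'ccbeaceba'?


Scanning 'ccbeaceba' for bigram 'cb':
  Position 0: 'cc' -> no
  Position 1: 'cb' -> MATCH
  Position 2: 'be' -> no
  Position 3: 'ea' -> no
  Position 4: 'ac' -> no
  Position 5: 'ce' -> no
  Position 6: 'eb' -> no
  Position 7: 'ba' -> no
Total matches: 1

1


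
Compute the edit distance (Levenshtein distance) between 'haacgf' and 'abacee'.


Building DP table for s1='haacgf' (len 6) and s2='abacee' (len 6):
       a  b  a  c  e  e
    0  1  2  3  4  5  6
  h 1  1  2  3  4  5  6
  a 2  1  2  2  3  4  5
  a 3  2  2  2  3  4  5
  c 4  3  3  3  2  3  4
  g 5  4  4  4  3  3  4
  f 6  5  5  5  4  4  4
Edit distance = dp[6][6] = 4

4


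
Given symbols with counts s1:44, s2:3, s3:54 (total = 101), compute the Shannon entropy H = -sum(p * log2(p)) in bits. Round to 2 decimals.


Computing entropy H = -sum(p_i * log2(p_i)):
  s1: p = 44/101 = 0.4356, -p*log2(p) = 0.5222
  s2: p = 3/101 = 0.0297, -p*log2(p) = 0.1507
  s3: p = 54/101 = 0.5347, -p*log2(p) = 0.4830
H = sum of terms = 1.1559
Rounded to 2 decimals: 1.16

1.16


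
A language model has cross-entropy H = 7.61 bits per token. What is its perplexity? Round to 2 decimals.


Perplexity formula: PP = 2^H
H = 7.61
PP = 2^7.61
Decompose: 2^7.61 = 2^7 * 2^0.61
2^7 = 128, 2^0.61 ~ 1.5262592
PP ~ 128 * 1.5262592 = 195.3611776
Rounded to 2 decimals: 195.36

195.36


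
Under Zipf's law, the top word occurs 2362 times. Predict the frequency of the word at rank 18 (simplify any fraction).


Zipf's law: freq(rank) = f1 / rank
f1 = 2362, rank = 18
freq = 2362 / 18
GCD(2362, 18) = 2
Simplified: 1181/9

1181/9


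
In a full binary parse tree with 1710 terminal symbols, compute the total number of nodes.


Leaf nodes (terminals): 1710
Internal nodes = n - 1 = 1710 - 1 = 1709
Total = leaves + internal = 1710 + 1709 = 3419

3419


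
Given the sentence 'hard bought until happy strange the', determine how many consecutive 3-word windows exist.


Word trigrams from [6] words:
  Trigram 1: (hard bought until)
  Trigram 2: (bought until happy)
  Trigram 3: (until happy strange)
  Trigram 4: (happy strange the)
Total word trigrams: 6 - 2 = 4

4


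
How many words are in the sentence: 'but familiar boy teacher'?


Counting words by splitting on spaces:
  Word 1: 'but'
  Word 2: 'familiar'
  Word 3: 'boy'
  Word 4: 'teacher'
Total words: 4

4


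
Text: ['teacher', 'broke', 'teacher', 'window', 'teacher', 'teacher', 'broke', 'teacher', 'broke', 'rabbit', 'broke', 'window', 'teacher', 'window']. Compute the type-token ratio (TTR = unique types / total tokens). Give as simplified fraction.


Tokens: 14
Unique types: ('broke', 'rabbit', 'teacher', 'window') = 4
TTR = 4/14
Simplify: divide both by 2 -> 2/7
TTR = 2/7

2/7


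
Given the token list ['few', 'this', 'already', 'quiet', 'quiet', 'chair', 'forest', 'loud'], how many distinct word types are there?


Listing all tokens and tracking unique types:
  Token 1: 'few' -> NEW (unique so far: 1)
  Token 2: 'this' -> NEW (unique so far: 2)
  Token 3: 'already' -> NEW (unique so far: 3)
  Token 4: 'quiet' -> NEW (unique so far: 4)
  Token 5: 'quiet' -> duplicate (unique so far: 4)
  Token 6: 'chair' -> NEW (unique so far: 5)
  Token 7: 'forest' -> NEW (unique so far: 6)
  Token 8: 'loud' -> NEW (unique so far: 7)
Unique types: ('already', 'chair', 'few', 'forest', 'loud', 'quiet', 'this')
Vocabulary size: 7

7


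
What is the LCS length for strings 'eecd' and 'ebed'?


DP table for LCS of 'eecd' and 'ebed':
       e  b  e  d
    0  0  0  0  0
  e 0  1  1  1  1
  e 0  1  1  2  2
  c 0  1  1  2  2
  d 0  1  1  2  3
LCS: 'eed'
LCS length = 3

3


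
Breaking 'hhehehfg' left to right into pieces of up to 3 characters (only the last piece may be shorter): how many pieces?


'hhehehfg' has 8 characters.
Chunking with max size 3:
  Chunk 1: 'hhe' (positions 0-2)
  Chunk 2: 'heh' (positions 3-5)
  Chunk 3: 'fg' (positions 6-7)
Total chunks: ceil(8 / 3) = 3

3


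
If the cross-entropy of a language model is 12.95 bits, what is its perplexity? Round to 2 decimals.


Perplexity formula: PP = 2^H
H = 12.95
PP = 2^12.95
Decompose: 2^12.95 = 2^12 * 2^0.95
2^12 = 4096, 2^0.95 ~ 1.9318727
PP ~ 4096 * 1.9318727 = 7912.9505792
Rounded to 2 decimals: 7912.95

7912.95


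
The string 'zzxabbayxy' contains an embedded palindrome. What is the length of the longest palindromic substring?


Scanning 'zzxabbayxy' for palindromic substrings.
Substring at positions 3-6: 'abba'.
Check: reverse('abba') = 'abba' -> palindrome confirmed.
Neighbouring characters ('x' / 'y') break symmetry, so it cannot extend further.
No longer palindromic substring exists; longest length = 4

4


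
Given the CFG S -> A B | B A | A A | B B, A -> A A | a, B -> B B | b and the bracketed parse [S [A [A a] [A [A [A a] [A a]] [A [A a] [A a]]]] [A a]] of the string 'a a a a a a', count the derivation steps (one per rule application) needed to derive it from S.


Every bracketed nonterminal node [X ...] in the tree is produced by exactly one rule application.
Reading the tree off as a leftmost derivation:
  Step 1: S  =>  A A   (applied S -> A A)
  Step 2: A A  =>  A A A   (applied A -> A A)
  Step 3: A A A  =>  a A A   (applied A -> a)
  Step 4: a A A  =>  a A A A   (applied A -> A A)
  Step 5: a A A A  =>  a A A A A   (applied A -> A A)
  Step 6: a A A A A  =>  a a A A A   (applied A -> a)
  Step 7: a a A A A  =>  a a a A A   (applied A -> a)
  Step 8: a a a A A  =>  a a a A A A   (applied A -> A A)
  Step 9: a a a A A A  =>  a a a a A A   (applied A -> a)
  Step 10: a a a a A A  =>  a a a a a A   (applied A -> a)
  Step 11: a a a a a A  =>  a a a a a a   (applied A -> a)
Final yield: a a a a a a
Total rewrite steps: 11

11


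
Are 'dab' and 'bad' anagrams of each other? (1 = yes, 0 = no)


Sort characters of 'dab': 'abd'
Sort characters of 'bad': 'abd'
Sorted forms match -> they ARE anagrams
Result: 1

1


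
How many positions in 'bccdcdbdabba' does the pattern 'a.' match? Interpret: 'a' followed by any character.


Pattern: a. means 'a' followed by any character.
Scanning 'bccdcdbdabba' position-by-position:
  Pos 0: window 'bc' -> no
  Pos 1: window 'cc' -> no
  Pos 2: window 'cd' -> no
  Pos 3: window 'dc' -> no
  Pos 4: window 'cd' -> no
  Pos 5: window 'db' -> no
  Pos 6: window 'bd' -> no
  Pos 7: window 'da' -> no
  Pos 8: window 'ab' -> MATCH
  Pos 9: window 'bb' -> no
  Pos 10: window 'ba' -> no
  Pos 11: window 'a' -> no
Total matches: 1

1


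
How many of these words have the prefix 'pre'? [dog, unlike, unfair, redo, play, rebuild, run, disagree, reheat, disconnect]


Checking each word for prefix 'pre':
  'dog' -> no (count: 0)
  'unlike' -> no (count: 0)
  'unfair' -> no (count: 0)
  'redo' -> no (count: 0)
  'play' -> no (count: 0)
  'rebuild' -> no (count: 0)
  'run' -> no (count: 0)
  'disagree' -> no (count: 0)
  'reheat' -> no (count: 0)
  'disconnect' -> no (count: 0)
Total with prefix 'pre': 0

0


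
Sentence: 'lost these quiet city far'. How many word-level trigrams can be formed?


Word trigrams from [5] words:
  Trigram 1: (lost these quiet)
  Trigram 2: (these quiet city)
  Trigram 3: (quiet city far)
Total word trigrams: 5 - 2 = 3

3


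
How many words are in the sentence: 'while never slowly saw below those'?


Counting words by splitting on spaces:
  Word 1: 'while'
  Word 2: 'never'
  Word 3: 'slowly'
  Word 4: 'saw'
  Word 5: 'below'
  Word 6: 'those'
Total words: 6

6


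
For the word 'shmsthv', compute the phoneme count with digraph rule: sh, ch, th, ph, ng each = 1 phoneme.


Parsing 'shmsthv' greedily, digraphs first:
  'sh' -> digraph (1 consonant phoneme) (phonemes so far: 1)
  'm' -> consonant phoneme (phonemes so far: 2)
  's' -> consonant phoneme (phonemes so far: 3)
  'th' -> digraph (1 consonant phoneme) (phonemes so far: 4)
  'v' -> consonant phoneme (phonemes so far: 5)
Total phonemes: 5

5


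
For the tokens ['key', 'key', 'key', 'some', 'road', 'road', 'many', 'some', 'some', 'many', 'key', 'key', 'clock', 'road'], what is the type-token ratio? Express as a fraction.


Tokens: 14
Unique types: ('clock', 'key', 'many', 'road', 'some') = 5
TTR = 5/14
Already in lowest terms.

5/14


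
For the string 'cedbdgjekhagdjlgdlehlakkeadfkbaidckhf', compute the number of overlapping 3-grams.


String 'cedbdgjekhagdjlgdlehlakkeadfkbaidckhf' has length L = 37.
Number of overlapping n-grams = L - n + 1
Substituting: 37 - 3 + 1 = 35

35


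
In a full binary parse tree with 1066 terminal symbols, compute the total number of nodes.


Leaf nodes (terminals): 1066
Internal nodes = n - 1 = 1066 - 1 = 1065
Total = leaves + internal = 1066 + 1065 = 2131

2131


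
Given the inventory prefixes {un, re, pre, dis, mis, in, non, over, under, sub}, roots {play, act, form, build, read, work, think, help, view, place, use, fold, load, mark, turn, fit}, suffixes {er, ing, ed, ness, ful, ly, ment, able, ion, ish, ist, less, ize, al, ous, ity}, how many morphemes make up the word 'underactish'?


Segmenting 'underactish' against the inventory:
  'under' -> prefix (morpheme 1)
  'act' -> root (morpheme 2)
  'ish' -> suffix (morpheme 3)
Total morphemes: 3

3


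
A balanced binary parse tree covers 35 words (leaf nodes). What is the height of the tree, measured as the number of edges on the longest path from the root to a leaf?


In a balanced binary tree with n leaves the deepest leaf is ceil(log2(n)) edges below the root.
log2(35) = 5.1293
ceil(5.1293) = 6
height (edges) = 6

6


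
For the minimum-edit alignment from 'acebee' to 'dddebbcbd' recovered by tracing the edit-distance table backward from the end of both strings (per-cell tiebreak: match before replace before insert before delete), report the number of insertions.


Edit distance = 7. Backtracking from cell (6, 9) with preference match > replace > insert > delete,
then listing the resulting alignment 'acebee' -> 'dddebbcbd' left to right:
  Step 1: insert 'd' [insertion #1]
  Step 2: replace a->d
  Step 3: replace c->d
  Step 4: keep 'e'
  Step 5: insert 'b' [insertion #2]
  Step 6: keep 'b'
  Step 7: insert 'c' [insertion #3]
  Step 8: replace e->b
  Step 9: replace e->d
Total insertions: 3

3


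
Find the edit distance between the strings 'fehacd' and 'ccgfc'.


Building DP table for s1='fehacd' (len 6) and s2='ccgfc' (len 5):
       c  c  g  f  c
    0  1  2  3  4  5
  f 1  1  2  3  3  4
  e 2  2  2  3  4  4
  h 3  3  3  3  4  5
  a 4  4  4  4  4  5
  c 5  4  4  5  5  4
  d 6  5  5  5  6  5
Edit distance = dp[6][5] = 5

5


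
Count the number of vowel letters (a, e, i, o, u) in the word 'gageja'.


Scanning each character of 'gageja':
  Position 1: 'g' -> consonant (running count: 0)
  Position 2: 'a' -> vowel (running count: 1)
  Position 3: 'g' -> consonant (running count: 1)
  Position 4: 'e' -> vowel (running count: 2)
  Position 5: 'j' -> consonant (running count: 2)
  Position 6: 'a' -> vowel (running count: 3)
Total vowels: 3

3


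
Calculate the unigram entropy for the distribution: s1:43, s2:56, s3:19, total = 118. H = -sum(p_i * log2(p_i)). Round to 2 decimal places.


Computing entropy H = -sum(p_i * log2(p_i)):
  s1: p = 43/118 = 0.3644, -p*log2(p) = 0.5307
  s2: p = 56/118 = 0.4746, -p*log2(p) = 0.5103
  s3: p = 19/118 = 0.1610, -p*log2(p) = 0.4242
H = sum of terms = 1.4652
Rounded to 2 decimals: 1.47

1.47


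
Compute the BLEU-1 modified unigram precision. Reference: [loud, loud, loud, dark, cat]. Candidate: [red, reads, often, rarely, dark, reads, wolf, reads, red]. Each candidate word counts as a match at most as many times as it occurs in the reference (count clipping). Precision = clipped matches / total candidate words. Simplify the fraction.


Reference word counts: {'cat': 1, 'dark': 1, 'loud': 3}
Checking each candidate word (with clipping):
  'red' -> not in reference -> no match (matches: 0)
  'reads' -> not in reference -> no match (matches: 0)
  'often' -> not in reference -> no match (matches: 0)
  'rarely' -> not in reference -> no match (matches: 0)
  'dark' -> in reference (ref count 1, used 1/1) -> match (matches: 1)
  'reads' -> not in reference -> no match (matches: 1)
  'wolf' -> not in reference -> no match (matches: 1)
  'reads' -> not in reference -> no match (matches: 1)
  'red' -> not in reference -> no match (matches: 1)
Clipped matches: 1, Candidate length: 9
Precision = 1/9

1/9


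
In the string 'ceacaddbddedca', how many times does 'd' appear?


Scanning 'ceacaddbddedca' for 'd':
  Position 5: 'd' -> MATCH (count: 1)
  Position 6: 'd' -> MATCH (count: 2)
  Position 8: 'd' -> MATCH (count: 3)
  Position 9: 'd' -> MATCH (count: 4)
  Position 11: 'd' -> MATCH (count: 5)
Total occurrences of 'd': 5

5


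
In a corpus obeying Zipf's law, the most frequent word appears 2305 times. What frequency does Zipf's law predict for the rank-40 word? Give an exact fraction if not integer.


Zipf's law: freq(rank) = f1 / rank
f1 = 2305, rank = 40
freq = 2305 / 40
GCD(2305, 40) = 5
Simplified: 461/8

461/8


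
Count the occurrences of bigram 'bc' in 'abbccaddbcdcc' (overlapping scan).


Scanning 'abbccaddbcdcc' for bigram 'bc':
  Position 0: 'ab' -> no
  Position 1: 'bb' -> no
  Position 2: 'bc' -> MATCH
  Position 3: 'cc' -> no
  Position 4: 'ca' -> no
  Position 5: 'ad' -> no
  Position 6: 'dd' -> no
  Position 7: 'db' -> no
  Position 8: 'bc' -> MATCH
  Position 9: 'cd' -> no
  Position 10: 'dc' -> no
  Position 11: 'cc' -> no
Total matches: 2

2


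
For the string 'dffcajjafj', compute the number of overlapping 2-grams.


String 'dffcajjafj' has length L = 10.
Number of overlapping n-grams = L - n + 1
Substituting: 10 - 2 + 1 = 9

9


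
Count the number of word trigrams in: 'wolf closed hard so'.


Word trigrams from [4] words:
  Trigram 1: (wolf closed hard)
  Trigram 2: (closed hard so)
Total word trigrams: 4 - 2 = 2

2


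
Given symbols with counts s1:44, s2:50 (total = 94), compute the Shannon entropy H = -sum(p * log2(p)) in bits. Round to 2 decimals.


Computing entropy H = -sum(p_i * log2(p_i)):
  s1: p = 44/94 = 0.4681, -p*log2(p) = 0.5126
  s2: p = 50/94 = 0.5319, -p*log2(p) = 0.4844
H = sum of terms = 0.9970
Rounded to 2 decimals: 1.00

1.00


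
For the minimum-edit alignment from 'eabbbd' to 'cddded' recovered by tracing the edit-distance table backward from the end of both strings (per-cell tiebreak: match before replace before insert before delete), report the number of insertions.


Edit distance = 5. Backtracking from cell (6, 6) with preference match > replace > insert > delete,
then listing the resulting alignment 'eabbbd' -> 'cddded' left to right:
  Step 1: replace e->c
  Step 2: replace a->d
  Step 3: replace b->d
  Step 4: replace b->d
  Step 5: replace b->e
  Step 6: keep 'd'
Total insertions: 0

0


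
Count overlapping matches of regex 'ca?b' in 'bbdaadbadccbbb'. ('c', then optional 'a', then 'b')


Pattern: ca?b means 'c', then optional 'a', then 'b'.
Scanning 'bbdaadbadccbbb' position-by-position:
  Pos 0: window 'bbd' -> no
  Pos 1: window 'bda' -> no
  Pos 2: window 'daa' -> no
  Pos 3: window 'aad' -> no
  Pos 4: window 'adb' -> no
  Pos 5: window 'dba' -> no
  Pos 6: window 'bad' -> no
  Pos 7: window 'adc' -> no
  Pos 8: window 'dcc' -> no
  Pos 9: window 'ccb' -> no
  Pos 10: window 'cbb' -> MATCH
  Pos 11: window 'bbb' -> no
  Pos 12: window 'bb' -> no
  Pos 13: window 'b' -> no
Total matches: 1

1


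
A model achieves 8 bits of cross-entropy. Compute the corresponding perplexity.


Perplexity formula: PP = 2^H
H = 8
PP = 2^8
Steps: 2^1 = 2, 2^2 = 4, 2^3 = 8, 2^4 = 16, 2^5 = 32, 2^6 = 64, 2^7 = 128, 2^8 = 256
PP = 256

256


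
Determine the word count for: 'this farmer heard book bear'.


Counting words by splitting on spaces:
  Word 1: 'this'
  Word 2: 'farmer'
  Word 3: 'heard'
  Word 4: 'book'
  Word 5: 'bear'
Total words: 5

5


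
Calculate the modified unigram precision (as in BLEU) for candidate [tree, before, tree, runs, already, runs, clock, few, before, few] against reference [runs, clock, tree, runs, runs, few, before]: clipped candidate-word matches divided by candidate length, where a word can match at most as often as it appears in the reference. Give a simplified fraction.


Reference word counts: {'before': 1, 'clock': 1, 'few': 1, 'runs': 3, 'tree': 1}
Checking each candidate word (with clipping):
  'tree' -> in reference (ref count 1, used 1/1) -> match (matches: 1)
  'before' -> in reference (ref count 1, used 1/1) -> match (matches: 2)
  'tree' -> ref count 1 already used up (1/1) -> clipped, no match (matches: 2)
  'runs' -> in reference (ref count 3, used 1/3) -> match (matches: 3)
  'already' -> not in reference -> no match (matches: 3)
  'runs' -> in reference (ref count 3, used 2/3) -> match (matches: 4)
  'clock' -> in reference (ref count 1, used 1/1) -> match (matches: 5)
  'few' -> in reference (ref count 1, used 1/1) -> match (matches: 6)
  'before' -> ref count 1 already used up (1/1) -> clipped, no match (matches: 6)
  'few' -> ref count 1 already used up (1/1) -> clipped, no match (matches: 6)
Clipped matches: 6, Candidate length: 10
Precision = 6/10 = 3/5

3/5


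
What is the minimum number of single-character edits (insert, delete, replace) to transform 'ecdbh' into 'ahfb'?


Building DP table for s1='ecdbh' (len 5) and s2='ahfb' (len 4):
       a  h  f  b
    0  1  2  3  4
  e 1  1  2  3  4
  c 2  2  2  3  4
  d 3  3  3  3  4
  b 4  4  4  4  3
  h 5  5  4  5  4
Edit distance = dp[5][4] = 4

4


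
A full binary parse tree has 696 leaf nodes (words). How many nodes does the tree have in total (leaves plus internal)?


Leaf nodes (terminals): 696
Internal nodes = n - 1 = 696 - 1 = 695
Total = leaves + internal = 696 + 695 = 1391

1391


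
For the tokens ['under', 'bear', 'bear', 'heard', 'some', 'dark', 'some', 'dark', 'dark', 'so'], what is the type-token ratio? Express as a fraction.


Tokens: 10
Unique types: ('bear', 'dark', 'heard', 'so', 'some', 'under') = 6
TTR = 6/10
Simplify: divide both by 2 -> 3/5
TTR = 3/5

3/5


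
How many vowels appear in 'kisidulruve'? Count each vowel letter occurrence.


Scanning each character of 'kisidulruve':
  Position 1: 'k' -> consonant (running count: 0)
  Position 2: 'i' -> vowel (running count: 1)
  Position 3: 's' -> consonant (running count: 1)
  Position 4: 'i' -> vowel (running count: 2)
  Position 5: 'd' -> consonant (running count: 2)
  Position 6: 'u' -> vowel (running count: 3)
  Position 7: 'l' -> consonant (running count: 3)
  Position 8: 'r' -> consonant (running count: 3)
  Position 9: 'u' -> vowel (running count: 4)
  Position 10: 'v' -> consonant (running count: 4)
  Position 11: 'e' -> vowel (running count: 5)
Total vowels: 5

5


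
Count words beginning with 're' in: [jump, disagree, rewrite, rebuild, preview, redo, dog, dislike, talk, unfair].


Checking each word for prefix 're':
  'jump' -> no (count: 0)
  'disagree' -> no (count: 0)
  'rewrite' -> YES, starts with 're' (count: 1)
  'rebuild' -> YES, starts with 're' (count: 2)
  'preview' -> no (count: 2)
  'redo' -> YES, starts with 're' (count: 3)
  'dog' -> no (count: 3)
  'dislike' -> no (count: 3)
  'talk' -> no (count: 3)
  'unfair' -> no (count: 3)
Total with prefix 're': 3

3


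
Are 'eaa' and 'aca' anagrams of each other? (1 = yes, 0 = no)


Sort characters of 'eaa': 'aae'
Sort characters of 'aca': 'aac'
Sorted forms differ -> they are NOT anagrams
Result: 0

0


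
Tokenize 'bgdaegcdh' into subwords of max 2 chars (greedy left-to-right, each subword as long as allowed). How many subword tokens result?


'bgdaegcdh' has 9 characters.
Chunking with max size 2:
  Chunk 1: 'bg' (positions 0-1)
  Chunk 2: 'da' (positions 2-3)
  Chunk 3: 'eg' (positions 4-5)
  Chunk 4: 'cd' (positions 6-7)
  Chunk 5: 'h' (positions 8-8)
Total chunks: ceil(9 / 2) = 5

5


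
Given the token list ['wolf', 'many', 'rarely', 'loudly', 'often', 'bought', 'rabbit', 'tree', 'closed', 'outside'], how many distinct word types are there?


Listing all tokens and tracking unique types:
  Token 1: 'wolf' -> NEW (unique so far: 1)
  Token 2: 'many' -> NEW (unique so far: 2)
  Token 3: 'rarely' -> NEW (unique so far: 3)
  Token 4: 'loudly' -> NEW (unique so far: 4)
  Token 5: 'often' -> NEW (unique so far: 5)
  Token 6: 'bought' -> NEW (unique so far: 6)
  Token 7: 'rabbit' -> NEW (unique so far: 7)
  Token 8: 'tree' -> NEW (unique so far: 8)
  Token 9: 'closed' -> NEW (unique so far: 9)
  Token 10: 'outside' -> NEW (unique so far: 10)
Unique types: ('bought', 'closed', 'loudly', 'many', 'often', 'outside', 'rabbit', 'rarely', 'tree', 'wolf')
Vocabulary size: 10

10


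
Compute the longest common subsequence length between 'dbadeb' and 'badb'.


DP table for LCS of 'dbadeb' and 'badb':
       b  a  d  b
    0  0  0  0  0
  d 0  0  0  1  1
  b 0  1  1  1  2
  a 0  1  2  2  2
  d 0  1  2  3  3
  e 0  1  2  3  3
  b 0  1  2  3  4
LCS: 'badb'
LCS length = 4

4


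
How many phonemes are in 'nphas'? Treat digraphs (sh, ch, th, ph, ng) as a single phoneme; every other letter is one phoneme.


Parsing 'nphas' greedily, digraphs first:
  'n' -> consonant phoneme (phonemes so far: 1)
  'ph' -> digraph (1 consonant phoneme) (phonemes so far: 2)
  'a' -> vowel phoneme (phonemes so far: 3)
  's' -> consonant phoneme (phonemes so far: 4)
Total phonemes: 4

4


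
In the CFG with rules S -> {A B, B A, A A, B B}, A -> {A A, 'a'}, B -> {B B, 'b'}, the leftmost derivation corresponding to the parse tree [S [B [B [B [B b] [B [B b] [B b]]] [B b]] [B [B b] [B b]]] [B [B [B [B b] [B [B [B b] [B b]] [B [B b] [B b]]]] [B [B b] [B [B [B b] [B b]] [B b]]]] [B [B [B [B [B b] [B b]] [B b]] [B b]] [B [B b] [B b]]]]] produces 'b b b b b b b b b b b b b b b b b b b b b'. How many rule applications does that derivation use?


Every bracketed nonterminal node [X ...] in the tree is produced by exactly one rule application.
Reading the tree off as a leftmost derivation:
  Step 1: S  =>  B B   (applied S -> B B)
  Step 2: B B  =>  B B B   (applied B -> B B)
  Step 3: B B B  =>  B B B B   (applied B -> B B)
  Step 4: B B B B  =>  B B B B B   (applied B -> B B)
  Step 5: B B B B B  =>  b B B B B   (applied B -> b)
  Step 6: b B B B B  =>  b B B B B B   (applied B -> B B)
  Step 7: b B B B B B  =>  b b B B B B   (applied B -> b)
  Step 8: b b B B B B  =>  b b b B B B   (applied B -> b)
  Step 9: b b b B B B  =>  b b b b B B   (applied B -> b)
  Step 10: b b b b B B  =>  b b b b B B B   (applied B -> B B)
  Step 11: b b b b B B B  =>  b b b b b B B   (applied B -> b)
  Step 12: b b b b b B B  =>  b b b b b b B   (applied B -> b)
  Step 13: b b b b b b B  =>  b b b b b b B B   (applied B -> B B)
  Step 14: b b b b b b B B  =>  b b b b b b B B B   (applied B -> B B)
  Step 15: b b b b b b B B B  =>  b b b b b b B B B B   (applied B -> B B)
  Step 16: b b b b b b B B B B  =>  b b b b b b b B B B   (applied B -> b)
  Step 17: b b b b b b b B B B  =>  b b b b b b b B B B B   (applied B -> B B)
  Step 18: b b b b b b b B B B B  =>  b b b b b b b B B B B B   (applied B -> B B)
  Step 19: b b b b b b b B B B B B  =>  b b b b b b b b B B B B   (applied B -> b)
  Step 20: b b b b b b b b B B B B  =>  b b b b b b b b b B B B   (applied B -> b)
  Step 21: b b b b b b b b b B B B  =>  b b b b b b b b b B B B B   (applied B -> B B)
  Step 22: b b b b b b b b b B B B B  =>  b b b b b b b b b b B B B   (applied B -> b)
  Step 23: b b b b b b b b b b B B B  =>  b b b b b b b b b b b B B   (applied B -> b)
  Step 24: b b b b b b b b b b b B B  =>  b b b b b b b b b b b B B B   (applied B -> B B)
  Step 25: b b b b b b b b b b b B B B  =>  b b b b b b b b b b b b B B   (applied B -> b)
  Step 26: b b b b b b b b b b b b B B  =>  b b b b b b b b b b b b B B B   (applied B -> B B)
  Step 27: b b b b b b b b b b b b B B B  =>  b b b b b b b b b b b b B B B B   (applied B -> B B)
  Step 28: b b b b b b b b b b b b B B B B  =>  b b b b b b b b b b b b b B B B   (applied B -> b)
  Step 29: b b b b b b b b b b b b b B B B  =>  b b b b b b b b b b b b b b B B   (applied B -> b)
  Step 30: b b b b b b b b b b b b b b B B  =>  b b b b b b b b b b b b b b b B   (applied B -> b)
  Step 31: b b b b b b b b b b b b b b b B  =>  b b b b b b b b b b b b b b b B B   (applied B -> B B)
  Step 32: b b b b b b b b b b b b b b b B B  =>  b b b b b b b b b b b b b b b B B B   (applied B -> B B)
  Step 33: b b b b b b b b b b b b b b b B B B  =>  b b b b b b b b b b b b b b b B B B B   (applied B -> B B)
  Step 34: b b b b b b b b b b b b b b b B B B B  =>  b b b b b b b b b b b b b b b B B B B B   (applied B -> B B)
  Step 35: b b b b b b b b b b b b b b b B B B B B  =>  b b b b b b b b b b b b b b b b B B B B   (applied B -> b)
  Step 36: b b b b b b b b b b b b b b b b B B B B  =>  b b b b b b b b b b b b b b b b b B B B   (applied B -> b)
  Step 37: b b b b b b b b b b b b b b b b b B B B  =>  b b b b b b b b b b b b b b b b b b B B   (applied B -> b)
  Step 38: b b b b b b b b b b b b b b b b b b B B  =>  b b b b b b b b b b b b b b b b b b b B   (applied B -> b)
  Step 39: b b b b b b b b b b b b b b b b b b b B  =>  b b b b b b b b b b b b b b b b b b b B B   (applied B -> B B)
  Step 40: b b b b b b b b b b b b b b b b b b b B B  =>  b b b b b b b b b b b b b b b b b b b b B   (applied B -> b)
  Step 41: b b b b b b b b b b b b b b b b b b b b B  =>  b b b b b b b b b b b b b b b b b b b b b   (applied B -> b)
Final yield: b b b b b b b b b b b b b b b b b b b b b
Total rewrite steps: 41

41


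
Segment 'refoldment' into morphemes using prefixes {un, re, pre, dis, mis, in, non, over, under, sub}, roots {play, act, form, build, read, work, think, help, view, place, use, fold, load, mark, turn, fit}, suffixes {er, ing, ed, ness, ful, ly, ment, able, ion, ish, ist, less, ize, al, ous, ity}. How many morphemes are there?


Segmenting 'refoldment' against the inventory:
  're' -> prefix (morpheme 1)
  'fold' -> root (morpheme 2)
  'ment' -> suffix (morpheme 3)
Total morphemes: 3

3


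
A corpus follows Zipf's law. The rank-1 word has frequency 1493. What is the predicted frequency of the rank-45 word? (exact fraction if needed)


Zipf's law: freq(rank) = f1 / rank
f1 = 1493, rank = 45
freq = 1493 / 45
GCD(1493, 45) = 1
Simplified: 1493/45

1493/45


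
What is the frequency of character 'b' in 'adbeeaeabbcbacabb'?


Scanning 'adbeeaeabbcbacabb' for 'b':
  Position 2: 'b' -> MATCH (count: 1)
  Position 8: 'b' -> MATCH (count: 2)
  Position 9: 'b' -> MATCH (count: 3)
  Position 11: 'b' -> MATCH (count: 4)
  Position 15: 'b' -> MATCH (count: 5)
  Position 16: 'b' -> MATCH (count: 6)
Total occurrences of 'b': 6

6


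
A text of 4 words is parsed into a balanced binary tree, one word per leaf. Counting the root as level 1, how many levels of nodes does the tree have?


In a balanced binary tree with n leaves the deepest leaf is ceil(log2(n)) edges below the root,
so counting node levels inclusive of root and leaves gives ceil(log2(n)) + 1 levels.
log2(4) = 2.0000
ceil(2.0000) = 2
levels = 2 + 1 = 3

3


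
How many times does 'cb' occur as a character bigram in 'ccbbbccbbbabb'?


Scanning 'ccbbbccbbbabb' for bigram 'cb':
  Position 0: 'cc' -> no
  Position 1: 'cb' -> MATCH
  Position 2: 'bb' -> no
  Position 3: 'bb' -> no
  Position 4: 'bc' -> no
  Position 5: 'cc' -> no
  Position 6: 'cb' -> MATCH
  Position 7: 'bb' -> no
  Position 8: 'bb' -> no
  Position 9: 'ba' -> no
  Position 10: 'ab' -> no
  Position 11: 'bb' -> no
Total matches: 2

2


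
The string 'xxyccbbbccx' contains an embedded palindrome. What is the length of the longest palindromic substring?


Scanning 'xxyccbbbccx' for palindromic substrings.
Substring at positions 3-9: 'ccbbbcc'.
Check: reverse('ccbbbcc') = 'ccbbbcc' -> palindrome confirmed.
Neighbouring characters ('y' / 'x') break symmetry, so it cannot extend further.
No longer palindromic substring exists; longest length = 7

7


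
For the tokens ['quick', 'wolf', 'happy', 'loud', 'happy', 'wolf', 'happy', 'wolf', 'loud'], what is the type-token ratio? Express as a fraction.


Tokens: 9
Unique types: ('happy', 'loud', 'quick', 'wolf') = 4
TTR = 4/9
Already in lowest terms.

4/9


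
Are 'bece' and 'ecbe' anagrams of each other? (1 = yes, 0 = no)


Sort characters of 'bece': 'bcee'
Sort characters of 'ecbe': 'bcee'
Sorted forms match -> they ARE anagrams
Result: 1

1


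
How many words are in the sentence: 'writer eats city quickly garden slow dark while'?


Counting words by splitting on spaces:
  Word 1: 'writer'
  Word 2: 'eats'
  Word 3: 'city'
  Word 4: 'quickly'
  Word 5: 'garden'
  Word 6: 'slow'
  Word 7: 'dark'
  Word 8: 'while'
Total words: 8

8


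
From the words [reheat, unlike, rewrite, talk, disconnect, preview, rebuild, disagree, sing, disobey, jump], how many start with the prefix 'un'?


Checking each word for prefix 'un':
  'reheat' -> no (count: 0)
  'unlike' -> YES, starts with 'un' (count: 1)
  'rewrite' -> no (count: 1)
  'talk' -> no (count: 1)
  'disconnect' -> no (count: 1)
  'preview' -> no (count: 1)
  'rebuild' -> no (count: 1)
  'disagree' -> no (count: 1)
  'sing' -> no (count: 1)
  'disobey' -> no (count: 1)
  'jump' -> no (count: 1)
Total with prefix 'un': 1

1


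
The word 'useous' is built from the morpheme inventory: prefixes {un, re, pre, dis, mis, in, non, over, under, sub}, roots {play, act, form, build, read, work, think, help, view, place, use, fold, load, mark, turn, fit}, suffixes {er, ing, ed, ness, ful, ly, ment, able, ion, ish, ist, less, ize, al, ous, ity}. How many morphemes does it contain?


Segmenting 'useous' against the inventory:
  'use' -> root (morpheme 1)
  'ous' -> suffix (morpheme 2)
Total morphemes: 2

2


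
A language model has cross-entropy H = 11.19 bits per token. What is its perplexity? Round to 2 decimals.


Perplexity formula: PP = 2^H
H = 11.19
PP = 2^11.19
Decompose: 2^11.19 = 2^11 * 2^0.19
2^11 = 2048, 2^0.19 ~ 1.1407637
PP ~ 2048 * 1.1407637 = 2336.2840576
Rounded to 2 decimals: 2336.28

2336.28


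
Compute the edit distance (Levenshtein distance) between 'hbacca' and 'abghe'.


Building DP table for s1='hbacca' (len 6) and s2='abghe' (len 5):
       a  b  g  h  e
    0  1  2  3  4  5
  h 1  1  2  3  3  4
  b 2  2  1  2  3  4
  a 3  2  2  2  3  4
  c 4  3  3  3  3  4
  c 5  4  4  4  4  4
  a 6  5  5  5  5  5
Edit distance = dp[6][5] = 5

5


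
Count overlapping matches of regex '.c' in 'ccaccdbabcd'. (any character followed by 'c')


Pattern: .c means any character followed by 'c'.
Scanning 'ccaccdbabcd' position-by-position:
  Pos 0: window 'cc' -> MATCH
  Pos 1: window 'ca' -> no
  Pos 2: window 'ac' -> MATCH
  Pos 3: window 'cc' -> MATCH
  Pos 4: window 'cd' -> no
  Pos 5: window 'db' -> no
  Pos 6: window 'ba' -> no
  Pos 7: window 'ab' -> no
  Pos 8: window 'bc' -> MATCH
  Pos 9: window 'cd' -> no
  Pos 10: window 'd' -> no
Total matches: 4

4


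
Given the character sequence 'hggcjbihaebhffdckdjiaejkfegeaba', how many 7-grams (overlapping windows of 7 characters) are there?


String 'hggcjbihaebhffdckdjiaejkfegeaba' has length L = 31.
Number of overlapping n-grams = L - n + 1
Substituting: 31 - 7 + 1 = 25

25


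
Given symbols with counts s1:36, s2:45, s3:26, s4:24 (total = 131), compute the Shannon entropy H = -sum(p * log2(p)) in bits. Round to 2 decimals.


Computing entropy H = -sum(p_i * log2(p_i)):
  s1: p = 36/131 = 0.2748, -p*log2(p) = 0.5121
  s2: p = 45/131 = 0.3435, -p*log2(p) = 0.5295
  s3: p = 26/131 = 0.1985, -p*log2(p) = 0.4630
  s4: p = 24/131 = 0.1832, -p*log2(p) = 0.4486
H = sum of terms = 1.9532
Rounded to 2 decimals: 1.95

1.95


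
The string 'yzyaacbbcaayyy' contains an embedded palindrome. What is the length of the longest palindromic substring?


Scanning 'yzyaacbbcaayyy' for palindromic substrings.
Substring at positions 2-11: 'yaacbbcaay'.
Check: reverse('yaacbbcaay') = 'yaacbbcaay' -> palindrome confirmed.
Neighbouring characters ('z' / 'y') break symmetry, so it cannot extend further.
No longer palindromic substring exists; longest length = 10

10


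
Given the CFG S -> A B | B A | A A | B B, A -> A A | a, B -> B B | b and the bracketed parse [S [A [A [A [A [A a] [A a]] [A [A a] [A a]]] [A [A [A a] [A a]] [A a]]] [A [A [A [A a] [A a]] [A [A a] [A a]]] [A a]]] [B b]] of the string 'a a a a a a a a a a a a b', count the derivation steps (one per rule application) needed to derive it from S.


Every bracketed nonterminal node [X ...] in the tree is produced by exactly one rule application.
Reading the tree off as a leftmost derivation:
  Step 1: S  =>  A B   (applied S -> A B)
  Step 2: A B  =>  A A B   (applied A -> A A)
  Step 3: A A B  =>  A A A B   (applied A -> A A)
  Step 4: A A A B  =>  A A A A B   (applied A -> A A)
  Step 5: A A A A B  =>  A A A A A B   (applied A -> A A)
  Step 6: A A A A A B  =>  a A A A A B   (applied A -> a)
  Step 7: a A A A A B  =>  a a A A A B   (applied A -> a)
  Step 8: a a A A A B  =>  a a A A A A B   (applied A -> A A)
  Step 9: a a A A A A B  =>  a a a A A A B   (applied A -> a)
  Step 10: a a a A A A B  =>  a a a a A A B   (applied A -> a)
  Step 11: a a a a A A B  =>  a a a a A A A B   (applied A -> A A)
  Step 12: a a a a A A A B  =>  a a a a A A A A B   (applied A -> A A)
  Step 13: a a a a A A A A B  =>  a a a a a A A A B   (applied A -> a)
  Step 14: a a a a a A A A B  =>  a a a a a a A A B   (applied A -> a)
  Step 15: a a a a a a A A B  =>  a a a a a a a A B   (applied A -> a)
  Step 16: a a a a a a a A B  =>  a a a a a a a A A B   (applied A -> A A)
  Step 17: a a a a a a a A A B  =>  a a a a a a a A A A B   (applied A -> A A)
  Step 18: a a a a a a a A A A B  =>  a a a a a a a A A A A B   (applied A -> A A)
  Step 19: a a a a a a a A A A A B  =>  a a a a a a a a A A A B   (applied A -> a)
  Step 20: a a a a a a a a A A A B  =>  a a a a a a a a a A A B   (applied A -> a)
  Step 21: a a a a a a a a a A A B  =>  a a a a a a a a a A A A B   (applied A -> A A)
  Step 22: a a a a a a a a a A A A B  =>  a a a a a a a a a a A A B   (applied A -> a)
  Step 23: a a a a a a a a a a A A B  =>  a a a a a a a a a a a A B   (applied A -> a)
  Step 24: a a a a a a a a a a a A B  =>  a a a a a a a a a a a a B   (applied A -> a)
  Step 25: a a a a a a a a a a a a B  =>  a a a a a a a a a a a a b   (applied B -> b)
Final yield: a a a a a a a a a a a a b
Total rewrite steps: 25

25


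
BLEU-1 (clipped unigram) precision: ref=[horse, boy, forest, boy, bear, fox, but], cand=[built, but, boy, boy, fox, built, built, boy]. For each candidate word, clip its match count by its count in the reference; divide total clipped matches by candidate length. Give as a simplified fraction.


Reference word counts: {'bear': 1, 'boy': 2, 'but': 1, 'forest': 1, 'fox': 1, 'horse': 1}
Checking each candidate word (with clipping):
  'built' -> not in reference -> no match (matches: 0)
  'but' -> in reference (ref count 1, used 1/1) -> match (matches: 1)
  'boy' -> in reference (ref count 2, used 1/2) -> match (matches: 2)
  'boy' -> in reference (ref count 2, used 2/2) -> match (matches: 3)
  'fox' -> in reference (ref count 1, used 1/1) -> match (matches: 4)
  'built' -> not in reference -> no match (matches: 4)
  'built' -> not in reference -> no match (matches: 4)
  'boy' -> ref count 2 already used up (2/2) -> clipped, no match (matches: 4)
Clipped matches: 4, Candidate length: 8
Precision = 4/8 = 1/2

1/2


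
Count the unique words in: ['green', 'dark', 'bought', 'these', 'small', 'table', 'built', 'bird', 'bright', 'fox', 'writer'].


Listing all tokens and tracking unique types:
  Token 1: 'green' -> NEW (unique so far: 1)
  Token 2: 'dark' -> NEW (unique so far: 2)
  Token 3: 'bought' -> NEW (unique so far: 3)
  Token 4: 'these' -> NEW (unique so far: 4)
  Token 5: 'small' -> NEW (unique so far: 5)
  Token 6: 'table' -> NEW (unique so far: 6)
  Token 7: 'built' -> NEW (unique so far: 7)
  Token 8: 'bird' -> NEW (unique so far: 8)
  Token 9: 'bright' -> NEW (unique so far: 9)
  Token 10: 'fox' -> NEW (unique so far: 10)
  Token 11: 'writer' -> NEW (unique so far: 11)
Unique types: ('bird', 'bought', 'bright', 'built', 'dark', 'fox', 'green', 'small', 'table', 'these', 'writer')
Vocabulary size: 11

11


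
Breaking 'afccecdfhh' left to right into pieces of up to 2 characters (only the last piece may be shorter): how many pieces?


'afccecdfhh' has 10 characters.
Chunking with max size 2:
  Chunk 1: 'af' (positions 0-1)
  Chunk 2: 'cc' (positions 2-3)
  Chunk 3: 'ec' (positions 4-5)
  Chunk 4: 'df' (positions 6-7)
  Chunk 5: 'hh' (positions 8-9)
Total chunks: ceil(10 / 2) = 5

5


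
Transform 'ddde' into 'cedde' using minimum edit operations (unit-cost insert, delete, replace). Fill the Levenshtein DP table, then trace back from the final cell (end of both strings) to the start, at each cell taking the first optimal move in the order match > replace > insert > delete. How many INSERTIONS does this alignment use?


Edit distance = 2. Backtracking from cell (4, 5) with preference match > replace > insert > delete,
then listing the resulting alignment 'ddde' -> 'cedde' left to right:
  Step 1: insert 'c' [insertion #1]
  Step 2: replace d->e
  Step 3: keep 'd'
  Step 4: keep 'd'
  Step 5: keep 'e'
Total insertions: 1

1


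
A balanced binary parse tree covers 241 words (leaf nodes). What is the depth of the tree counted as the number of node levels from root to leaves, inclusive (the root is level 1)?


In a balanced binary tree with n leaves the deepest leaf is ceil(log2(n)) edges below the root,
so counting node levels inclusive of root and leaves gives ceil(log2(n)) + 1 levels.
log2(241) = 7.9129
ceil(7.9129) = 8
levels = 8 + 1 = 9

9


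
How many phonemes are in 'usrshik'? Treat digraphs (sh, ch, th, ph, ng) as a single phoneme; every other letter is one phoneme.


Parsing 'usrshik' greedily, digraphs first:
  'u' -> vowel phoneme (phonemes so far: 1)
  's' -> consonant phoneme (phonemes so far: 2)
  'r' -> consonant phoneme (phonemes so far: 3)
  'sh' -> digraph (1 consonant phoneme) (phonemes so far: 4)
  'i' -> vowel phoneme (phonemes so far: 5)
  'k' -> consonant phoneme (phonemes so far: 6)
Total phonemes: 6

6


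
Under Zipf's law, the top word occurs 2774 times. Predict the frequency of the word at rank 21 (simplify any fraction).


Zipf's law: freq(rank) = f1 / rank
f1 = 2774, rank = 21
freq = 2774 / 21
GCD(2774, 21) = 1
Simplified: 2774/21

2774/21


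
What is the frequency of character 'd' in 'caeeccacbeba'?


Scanning 'caeeccacbeba' for 'd':
  No matches found.
Total occurrences of 'd': 0

0


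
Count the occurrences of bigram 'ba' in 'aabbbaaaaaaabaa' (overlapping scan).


Scanning 'aabbbaaaaaaabaa' for bigram 'ba':
  Position 0: 'aa' -> no
  Position 1: 'ab' -> no
  Position 2: 'bb' -> no
  Position 3: 'bb' -> no
  Position 4: 'ba' -> MATCH
  Position 5: 'aa' -> no
  Position 6: 'aa' -> no
  Position 7: 'aa' -> no
  Position 8: 'aa' -> no
  Position 9: 'aa' -> no
  Position 10: 'aa' -> no
  Position 11: 'ab' -> no
  Position 12: 'ba' -> MATCH
  Position 13: 'aa' -> no
Total matches: 2

2


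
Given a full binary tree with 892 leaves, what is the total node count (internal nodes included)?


Leaf nodes (terminals): 892
Internal nodes = n - 1 = 892 - 1 = 891
Total = leaves + internal = 892 + 891 = 1783

1783


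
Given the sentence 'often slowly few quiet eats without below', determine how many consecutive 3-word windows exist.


Word trigrams from [7] words:
  Trigram 1: (often slowly few)
  Trigram 2: (slowly few quiet)
  Trigram 3: (few quiet eats)
  Trigram 4: (quiet eats without)
  Trigram 5: (eats without below)
Total word trigrams: 7 - 2 = 5

5


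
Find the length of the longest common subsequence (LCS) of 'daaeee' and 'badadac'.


DP table for LCS of 'daaeee' and 'badadac':
       b  a  d  a  d  a  c
    0  0  0  0  0  0  0  0
  d 0  0  0  1  1  1  1  1
  a 0  0  1  1  2  2  2  2
  a 0  0  1  1  2  2  3  3
  e 0  0  1  1  2  2  3  3
  e 0  0  1  1  2  2  3  3
  e 0  0  1  1  2  2  3  3
LCS: 'daa'
LCS length = 3

3


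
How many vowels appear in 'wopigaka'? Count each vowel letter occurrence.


Scanning each character of 'wopigaka':
  Position 1: 'w' -> consonant (running count: 0)
  Position 2: 'o' -> vowel (running count: 1)
  Position 3: 'p' -> consonant (running count: 1)
  Position 4: 'i' -> vowel (running count: 2)
  Position 5: 'g' -> consonant (running count: 2)
  Position 6: 'a' -> vowel (running count: 3)
  Position 7: 'k' -> consonant (running count: 3)
  Position 8: 'a' -> vowel (running count: 4)
Total vowels: 4

4
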